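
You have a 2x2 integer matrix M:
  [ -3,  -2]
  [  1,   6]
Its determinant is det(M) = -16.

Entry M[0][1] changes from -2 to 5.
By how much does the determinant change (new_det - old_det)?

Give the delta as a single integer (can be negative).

Answer: -7

Derivation:
Cofactor C_01 = -1
Entry delta = 5 - -2 = 7
Det delta = entry_delta * cofactor = 7 * -1 = -7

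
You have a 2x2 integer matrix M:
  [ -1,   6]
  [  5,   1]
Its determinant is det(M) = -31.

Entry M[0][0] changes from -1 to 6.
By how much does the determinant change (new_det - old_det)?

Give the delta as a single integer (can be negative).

Answer: 7

Derivation:
Cofactor C_00 = 1
Entry delta = 6 - -1 = 7
Det delta = entry_delta * cofactor = 7 * 1 = 7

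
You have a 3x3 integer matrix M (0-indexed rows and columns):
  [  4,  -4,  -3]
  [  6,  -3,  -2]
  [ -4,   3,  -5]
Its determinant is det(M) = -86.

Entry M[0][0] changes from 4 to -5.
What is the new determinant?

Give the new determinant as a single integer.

Answer: -275

Derivation:
det is linear in row 0: changing M[0][0] by delta changes det by delta * cofactor(0,0).
Cofactor C_00 = (-1)^(0+0) * minor(0,0) = 21
Entry delta = -5 - 4 = -9
Det delta = -9 * 21 = -189
New det = -86 + -189 = -275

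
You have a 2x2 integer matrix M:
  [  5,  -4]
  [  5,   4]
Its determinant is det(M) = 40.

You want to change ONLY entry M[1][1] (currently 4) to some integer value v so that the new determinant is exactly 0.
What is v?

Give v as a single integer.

Answer: -4

Derivation:
det is linear in entry M[1][1]: det = old_det + (v - 4) * C_11
Cofactor C_11 = 5
Want det = 0: 40 + (v - 4) * 5 = 0
  (v - 4) = -40 / 5 = -8
  v = 4 + (-8) = -4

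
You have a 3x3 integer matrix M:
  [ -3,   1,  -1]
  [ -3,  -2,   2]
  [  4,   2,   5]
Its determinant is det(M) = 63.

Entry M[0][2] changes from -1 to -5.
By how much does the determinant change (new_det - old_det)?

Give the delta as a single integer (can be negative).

Answer: -8

Derivation:
Cofactor C_02 = 2
Entry delta = -5 - -1 = -4
Det delta = entry_delta * cofactor = -4 * 2 = -8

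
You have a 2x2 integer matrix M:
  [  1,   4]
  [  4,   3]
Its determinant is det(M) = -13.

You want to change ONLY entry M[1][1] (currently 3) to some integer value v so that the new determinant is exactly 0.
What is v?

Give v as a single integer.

det is linear in entry M[1][1]: det = old_det + (v - 3) * C_11
Cofactor C_11 = 1
Want det = 0: -13 + (v - 3) * 1 = 0
  (v - 3) = 13 / 1 = 13
  v = 3 + (13) = 16

Answer: 16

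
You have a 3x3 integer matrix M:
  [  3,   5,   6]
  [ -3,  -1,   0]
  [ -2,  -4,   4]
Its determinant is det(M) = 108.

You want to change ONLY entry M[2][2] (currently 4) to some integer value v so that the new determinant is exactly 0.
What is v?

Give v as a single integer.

det is linear in entry M[2][2]: det = old_det + (v - 4) * C_22
Cofactor C_22 = 12
Want det = 0: 108 + (v - 4) * 12 = 0
  (v - 4) = -108 / 12 = -9
  v = 4 + (-9) = -5

Answer: -5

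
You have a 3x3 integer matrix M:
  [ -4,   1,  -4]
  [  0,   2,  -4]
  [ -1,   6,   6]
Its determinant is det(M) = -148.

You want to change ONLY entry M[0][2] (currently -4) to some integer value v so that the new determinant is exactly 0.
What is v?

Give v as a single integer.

det is linear in entry M[0][2]: det = old_det + (v - -4) * C_02
Cofactor C_02 = 2
Want det = 0: -148 + (v - -4) * 2 = 0
  (v - -4) = 148 / 2 = 74
  v = -4 + (74) = 70

Answer: 70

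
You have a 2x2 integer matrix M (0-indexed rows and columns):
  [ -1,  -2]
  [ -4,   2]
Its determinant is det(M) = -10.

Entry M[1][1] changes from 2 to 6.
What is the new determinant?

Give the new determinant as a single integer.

Answer: -14

Derivation:
det is linear in row 1: changing M[1][1] by delta changes det by delta * cofactor(1,1).
Cofactor C_11 = (-1)^(1+1) * minor(1,1) = -1
Entry delta = 6 - 2 = 4
Det delta = 4 * -1 = -4
New det = -10 + -4 = -14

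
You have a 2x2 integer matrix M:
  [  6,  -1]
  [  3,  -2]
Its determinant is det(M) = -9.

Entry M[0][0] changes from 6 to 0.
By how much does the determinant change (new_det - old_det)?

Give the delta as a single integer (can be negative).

Cofactor C_00 = -2
Entry delta = 0 - 6 = -6
Det delta = entry_delta * cofactor = -6 * -2 = 12

Answer: 12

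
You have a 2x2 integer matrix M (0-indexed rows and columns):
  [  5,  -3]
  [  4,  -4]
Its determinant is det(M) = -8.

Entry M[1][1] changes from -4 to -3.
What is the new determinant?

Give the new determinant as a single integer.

Answer: -3

Derivation:
det is linear in row 1: changing M[1][1] by delta changes det by delta * cofactor(1,1).
Cofactor C_11 = (-1)^(1+1) * minor(1,1) = 5
Entry delta = -3 - -4 = 1
Det delta = 1 * 5 = 5
New det = -8 + 5 = -3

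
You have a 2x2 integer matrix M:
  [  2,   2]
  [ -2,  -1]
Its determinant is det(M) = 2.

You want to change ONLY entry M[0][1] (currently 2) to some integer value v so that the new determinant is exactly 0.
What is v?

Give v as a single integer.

det is linear in entry M[0][1]: det = old_det + (v - 2) * C_01
Cofactor C_01 = 2
Want det = 0: 2 + (v - 2) * 2 = 0
  (v - 2) = -2 / 2 = -1
  v = 2 + (-1) = 1

Answer: 1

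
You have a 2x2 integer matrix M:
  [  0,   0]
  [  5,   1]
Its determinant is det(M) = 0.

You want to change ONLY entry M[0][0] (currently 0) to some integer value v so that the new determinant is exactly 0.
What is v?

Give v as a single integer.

det is linear in entry M[0][0]: det = old_det + (v - 0) * C_00
Cofactor C_00 = 1
Want det = 0: 0 + (v - 0) * 1 = 0
  (v - 0) = 0 / 1 = 0
  v = 0 + (0) = 0

Answer: 0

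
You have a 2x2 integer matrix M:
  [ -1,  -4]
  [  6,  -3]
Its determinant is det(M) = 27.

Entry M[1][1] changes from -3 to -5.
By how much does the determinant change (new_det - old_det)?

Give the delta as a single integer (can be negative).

Cofactor C_11 = -1
Entry delta = -5 - -3 = -2
Det delta = entry_delta * cofactor = -2 * -1 = 2

Answer: 2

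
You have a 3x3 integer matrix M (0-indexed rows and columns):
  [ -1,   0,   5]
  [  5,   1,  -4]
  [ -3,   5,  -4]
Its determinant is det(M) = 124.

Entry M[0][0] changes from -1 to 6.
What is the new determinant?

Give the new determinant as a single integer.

det is linear in row 0: changing M[0][0] by delta changes det by delta * cofactor(0,0).
Cofactor C_00 = (-1)^(0+0) * minor(0,0) = 16
Entry delta = 6 - -1 = 7
Det delta = 7 * 16 = 112
New det = 124 + 112 = 236

Answer: 236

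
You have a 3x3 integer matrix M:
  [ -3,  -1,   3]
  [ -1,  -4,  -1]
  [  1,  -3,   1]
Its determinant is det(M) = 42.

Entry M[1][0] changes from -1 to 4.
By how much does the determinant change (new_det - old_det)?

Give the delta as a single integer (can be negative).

Cofactor C_10 = -8
Entry delta = 4 - -1 = 5
Det delta = entry_delta * cofactor = 5 * -8 = -40

Answer: -40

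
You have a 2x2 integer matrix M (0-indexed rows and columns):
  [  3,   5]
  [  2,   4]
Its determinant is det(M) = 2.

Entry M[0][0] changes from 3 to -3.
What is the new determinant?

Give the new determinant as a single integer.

Answer: -22

Derivation:
det is linear in row 0: changing M[0][0] by delta changes det by delta * cofactor(0,0).
Cofactor C_00 = (-1)^(0+0) * minor(0,0) = 4
Entry delta = -3 - 3 = -6
Det delta = -6 * 4 = -24
New det = 2 + -24 = -22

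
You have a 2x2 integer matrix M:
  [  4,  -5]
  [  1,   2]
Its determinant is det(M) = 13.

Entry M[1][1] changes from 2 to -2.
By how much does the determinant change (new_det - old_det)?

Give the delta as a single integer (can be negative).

Cofactor C_11 = 4
Entry delta = -2 - 2 = -4
Det delta = entry_delta * cofactor = -4 * 4 = -16

Answer: -16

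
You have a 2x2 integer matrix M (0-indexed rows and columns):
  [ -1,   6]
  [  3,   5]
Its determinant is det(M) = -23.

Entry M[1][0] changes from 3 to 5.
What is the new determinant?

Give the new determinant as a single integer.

Answer: -35

Derivation:
det is linear in row 1: changing M[1][0] by delta changes det by delta * cofactor(1,0).
Cofactor C_10 = (-1)^(1+0) * minor(1,0) = -6
Entry delta = 5 - 3 = 2
Det delta = 2 * -6 = -12
New det = -23 + -12 = -35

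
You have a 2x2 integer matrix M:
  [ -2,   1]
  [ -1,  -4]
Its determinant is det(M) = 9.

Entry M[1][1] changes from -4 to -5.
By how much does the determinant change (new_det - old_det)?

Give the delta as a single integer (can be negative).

Answer: 2

Derivation:
Cofactor C_11 = -2
Entry delta = -5 - -4 = -1
Det delta = entry_delta * cofactor = -1 * -2 = 2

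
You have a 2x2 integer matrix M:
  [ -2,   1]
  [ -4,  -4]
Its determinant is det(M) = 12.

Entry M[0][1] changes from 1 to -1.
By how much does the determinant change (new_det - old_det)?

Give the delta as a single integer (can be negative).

Cofactor C_01 = 4
Entry delta = -1 - 1 = -2
Det delta = entry_delta * cofactor = -2 * 4 = -8

Answer: -8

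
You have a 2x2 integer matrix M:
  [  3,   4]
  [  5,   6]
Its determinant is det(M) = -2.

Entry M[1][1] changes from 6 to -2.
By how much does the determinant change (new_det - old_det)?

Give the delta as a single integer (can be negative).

Answer: -24

Derivation:
Cofactor C_11 = 3
Entry delta = -2 - 6 = -8
Det delta = entry_delta * cofactor = -8 * 3 = -24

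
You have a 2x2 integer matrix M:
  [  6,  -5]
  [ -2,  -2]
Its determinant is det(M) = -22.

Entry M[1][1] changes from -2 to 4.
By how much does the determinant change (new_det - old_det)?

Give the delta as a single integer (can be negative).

Cofactor C_11 = 6
Entry delta = 4 - -2 = 6
Det delta = entry_delta * cofactor = 6 * 6 = 36

Answer: 36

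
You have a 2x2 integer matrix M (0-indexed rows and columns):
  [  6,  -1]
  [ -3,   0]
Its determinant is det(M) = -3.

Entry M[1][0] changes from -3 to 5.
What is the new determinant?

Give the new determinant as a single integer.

Answer: 5

Derivation:
det is linear in row 1: changing M[1][0] by delta changes det by delta * cofactor(1,0).
Cofactor C_10 = (-1)^(1+0) * minor(1,0) = 1
Entry delta = 5 - -3 = 8
Det delta = 8 * 1 = 8
New det = -3 + 8 = 5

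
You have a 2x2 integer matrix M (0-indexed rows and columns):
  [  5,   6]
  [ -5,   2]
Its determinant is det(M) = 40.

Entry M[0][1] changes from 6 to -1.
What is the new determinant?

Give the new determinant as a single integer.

det is linear in row 0: changing M[0][1] by delta changes det by delta * cofactor(0,1).
Cofactor C_01 = (-1)^(0+1) * minor(0,1) = 5
Entry delta = -1 - 6 = -7
Det delta = -7 * 5 = -35
New det = 40 + -35 = 5

Answer: 5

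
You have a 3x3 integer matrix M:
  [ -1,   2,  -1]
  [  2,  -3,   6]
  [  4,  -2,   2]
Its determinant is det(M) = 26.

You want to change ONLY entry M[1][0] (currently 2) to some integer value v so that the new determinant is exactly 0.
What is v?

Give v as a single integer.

det is linear in entry M[1][0]: det = old_det + (v - 2) * C_10
Cofactor C_10 = -2
Want det = 0: 26 + (v - 2) * -2 = 0
  (v - 2) = -26 / -2 = 13
  v = 2 + (13) = 15

Answer: 15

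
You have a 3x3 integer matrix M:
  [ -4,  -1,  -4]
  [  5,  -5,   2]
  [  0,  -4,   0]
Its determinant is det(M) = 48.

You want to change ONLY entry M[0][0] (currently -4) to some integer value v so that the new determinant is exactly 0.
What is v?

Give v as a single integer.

det is linear in entry M[0][0]: det = old_det + (v - -4) * C_00
Cofactor C_00 = 8
Want det = 0: 48 + (v - -4) * 8 = 0
  (v - -4) = -48 / 8 = -6
  v = -4 + (-6) = -10

Answer: -10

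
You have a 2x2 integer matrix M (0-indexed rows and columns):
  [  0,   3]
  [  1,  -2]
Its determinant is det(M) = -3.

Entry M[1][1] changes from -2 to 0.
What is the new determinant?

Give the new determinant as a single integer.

det is linear in row 1: changing M[1][1] by delta changes det by delta * cofactor(1,1).
Cofactor C_11 = (-1)^(1+1) * minor(1,1) = 0
Entry delta = 0 - -2 = 2
Det delta = 2 * 0 = 0
New det = -3 + 0 = -3

Answer: -3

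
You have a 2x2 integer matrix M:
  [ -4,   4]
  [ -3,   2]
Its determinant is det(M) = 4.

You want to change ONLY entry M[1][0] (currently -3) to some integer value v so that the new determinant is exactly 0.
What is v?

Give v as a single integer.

Answer: -2

Derivation:
det is linear in entry M[1][0]: det = old_det + (v - -3) * C_10
Cofactor C_10 = -4
Want det = 0: 4 + (v - -3) * -4 = 0
  (v - -3) = -4 / -4 = 1
  v = -3 + (1) = -2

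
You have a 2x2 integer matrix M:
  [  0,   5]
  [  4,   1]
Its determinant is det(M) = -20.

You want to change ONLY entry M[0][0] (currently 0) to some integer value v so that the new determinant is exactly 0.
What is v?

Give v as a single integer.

det is linear in entry M[0][0]: det = old_det + (v - 0) * C_00
Cofactor C_00 = 1
Want det = 0: -20 + (v - 0) * 1 = 0
  (v - 0) = 20 / 1 = 20
  v = 0 + (20) = 20

Answer: 20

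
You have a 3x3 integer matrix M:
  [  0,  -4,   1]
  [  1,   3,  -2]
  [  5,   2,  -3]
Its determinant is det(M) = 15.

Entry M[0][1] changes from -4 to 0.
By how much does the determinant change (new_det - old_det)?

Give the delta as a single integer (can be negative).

Answer: -28

Derivation:
Cofactor C_01 = -7
Entry delta = 0 - -4 = 4
Det delta = entry_delta * cofactor = 4 * -7 = -28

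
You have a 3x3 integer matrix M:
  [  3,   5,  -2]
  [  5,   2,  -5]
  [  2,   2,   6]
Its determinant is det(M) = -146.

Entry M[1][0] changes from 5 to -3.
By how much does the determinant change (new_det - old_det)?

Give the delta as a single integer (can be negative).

Cofactor C_10 = -34
Entry delta = -3 - 5 = -8
Det delta = entry_delta * cofactor = -8 * -34 = 272

Answer: 272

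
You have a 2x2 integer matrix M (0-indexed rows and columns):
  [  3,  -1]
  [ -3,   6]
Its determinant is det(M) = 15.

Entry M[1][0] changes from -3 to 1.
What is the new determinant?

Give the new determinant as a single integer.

det is linear in row 1: changing M[1][0] by delta changes det by delta * cofactor(1,0).
Cofactor C_10 = (-1)^(1+0) * minor(1,0) = 1
Entry delta = 1 - -3 = 4
Det delta = 4 * 1 = 4
New det = 15 + 4 = 19

Answer: 19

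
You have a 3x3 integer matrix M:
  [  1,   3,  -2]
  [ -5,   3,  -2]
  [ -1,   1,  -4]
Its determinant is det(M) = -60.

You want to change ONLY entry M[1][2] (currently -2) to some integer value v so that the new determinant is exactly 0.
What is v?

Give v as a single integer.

Answer: -17

Derivation:
det is linear in entry M[1][2]: det = old_det + (v - -2) * C_12
Cofactor C_12 = -4
Want det = 0: -60 + (v - -2) * -4 = 0
  (v - -2) = 60 / -4 = -15
  v = -2 + (-15) = -17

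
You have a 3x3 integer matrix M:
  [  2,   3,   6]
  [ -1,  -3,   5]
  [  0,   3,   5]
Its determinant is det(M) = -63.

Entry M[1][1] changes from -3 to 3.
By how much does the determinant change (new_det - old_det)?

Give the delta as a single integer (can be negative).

Cofactor C_11 = 10
Entry delta = 3 - -3 = 6
Det delta = entry_delta * cofactor = 6 * 10 = 60

Answer: 60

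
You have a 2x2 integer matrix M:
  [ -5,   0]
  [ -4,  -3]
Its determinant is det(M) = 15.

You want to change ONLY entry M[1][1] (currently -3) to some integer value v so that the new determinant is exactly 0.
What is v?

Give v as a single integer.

Answer: 0

Derivation:
det is linear in entry M[1][1]: det = old_det + (v - -3) * C_11
Cofactor C_11 = -5
Want det = 0: 15 + (v - -3) * -5 = 0
  (v - -3) = -15 / -5 = 3
  v = -3 + (3) = 0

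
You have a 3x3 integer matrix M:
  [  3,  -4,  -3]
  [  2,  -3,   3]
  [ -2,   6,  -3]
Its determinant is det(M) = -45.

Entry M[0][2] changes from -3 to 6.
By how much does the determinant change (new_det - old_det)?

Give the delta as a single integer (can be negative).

Answer: 54

Derivation:
Cofactor C_02 = 6
Entry delta = 6 - -3 = 9
Det delta = entry_delta * cofactor = 9 * 6 = 54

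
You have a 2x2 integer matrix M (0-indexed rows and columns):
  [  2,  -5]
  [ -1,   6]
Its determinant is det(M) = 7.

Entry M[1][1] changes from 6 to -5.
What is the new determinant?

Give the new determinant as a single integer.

det is linear in row 1: changing M[1][1] by delta changes det by delta * cofactor(1,1).
Cofactor C_11 = (-1)^(1+1) * minor(1,1) = 2
Entry delta = -5 - 6 = -11
Det delta = -11 * 2 = -22
New det = 7 + -22 = -15

Answer: -15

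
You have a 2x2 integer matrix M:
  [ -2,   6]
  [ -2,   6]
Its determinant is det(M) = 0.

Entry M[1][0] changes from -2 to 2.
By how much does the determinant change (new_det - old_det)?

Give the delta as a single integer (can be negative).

Answer: -24

Derivation:
Cofactor C_10 = -6
Entry delta = 2 - -2 = 4
Det delta = entry_delta * cofactor = 4 * -6 = -24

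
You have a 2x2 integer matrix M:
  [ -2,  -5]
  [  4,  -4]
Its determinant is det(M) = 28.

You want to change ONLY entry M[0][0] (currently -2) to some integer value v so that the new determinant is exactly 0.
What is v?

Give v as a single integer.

det is linear in entry M[0][0]: det = old_det + (v - -2) * C_00
Cofactor C_00 = -4
Want det = 0: 28 + (v - -2) * -4 = 0
  (v - -2) = -28 / -4 = 7
  v = -2 + (7) = 5

Answer: 5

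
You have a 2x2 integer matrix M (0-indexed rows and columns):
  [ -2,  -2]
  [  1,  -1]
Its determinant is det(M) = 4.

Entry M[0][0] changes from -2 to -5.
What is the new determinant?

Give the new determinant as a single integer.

Answer: 7

Derivation:
det is linear in row 0: changing M[0][0] by delta changes det by delta * cofactor(0,0).
Cofactor C_00 = (-1)^(0+0) * minor(0,0) = -1
Entry delta = -5 - -2 = -3
Det delta = -3 * -1 = 3
New det = 4 + 3 = 7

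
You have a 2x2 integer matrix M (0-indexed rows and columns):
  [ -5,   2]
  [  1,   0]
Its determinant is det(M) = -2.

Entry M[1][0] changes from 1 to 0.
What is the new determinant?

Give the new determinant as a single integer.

Answer: 0

Derivation:
det is linear in row 1: changing M[1][0] by delta changes det by delta * cofactor(1,0).
Cofactor C_10 = (-1)^(1+0) * minor(1,0) = -2
Entry delta = 0 - 1 = -1
Det delta = -1 * -2 = 2
New det = -2 + 2 = 0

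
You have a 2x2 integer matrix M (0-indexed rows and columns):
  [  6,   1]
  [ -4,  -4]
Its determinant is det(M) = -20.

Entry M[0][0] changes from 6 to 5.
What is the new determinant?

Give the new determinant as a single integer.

Answer: -16

Derivation:
det is linear in row 0: changing M[0][0] by delta changes det by delta * cofactor(0,0).
Cofactor C_00 = (-1)^(0+0) * minor(0,0) = -4
Entry delta = 5 - 6 = -1
Det delta = -1 * -4 = 4
New det = -20 + 4 = -16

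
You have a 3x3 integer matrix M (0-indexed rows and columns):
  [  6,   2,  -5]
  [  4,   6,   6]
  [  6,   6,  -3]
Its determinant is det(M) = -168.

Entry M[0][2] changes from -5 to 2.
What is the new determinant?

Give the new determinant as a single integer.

Answer: -252

Derivation:
det is linear in row 0: changing M[0][2] by delta changes det by delta * cofactor(0,2).
Cofactor C_02 = (-1)^(0+2) * minor(0,2) = -12
Entry delta = 2 - -5 = 7
Det delta = 7 * -12 = -84
New det = -168 + -84 = -252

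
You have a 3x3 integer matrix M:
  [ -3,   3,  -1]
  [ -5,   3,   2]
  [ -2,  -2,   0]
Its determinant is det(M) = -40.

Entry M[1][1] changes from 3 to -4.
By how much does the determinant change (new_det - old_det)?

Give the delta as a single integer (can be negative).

Answer: 14

Derivation:
Cofactor C_11 = -2
Entry delta = -4 - 3 = -7
Det delta = entry_delta * cofactor = -7 * -2 = 14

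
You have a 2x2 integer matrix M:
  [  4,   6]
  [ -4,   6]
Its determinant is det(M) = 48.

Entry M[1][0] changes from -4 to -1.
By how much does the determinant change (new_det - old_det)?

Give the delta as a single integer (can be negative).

Cofactor C_10 = -6
Entry delta = -1 - -4 = 3
Det delta = entry_delta * cofactor = 3 * -6 = -18

Answer: -18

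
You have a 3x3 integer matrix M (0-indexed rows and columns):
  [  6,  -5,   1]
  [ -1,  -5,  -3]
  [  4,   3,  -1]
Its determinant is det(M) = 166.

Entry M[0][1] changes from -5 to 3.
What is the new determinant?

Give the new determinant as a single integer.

Answer: 62

Derivation:
det is linear in row 0: changing M[0][1] by delta changes det by delta * cofactor(0,1).
Cofactor C_01 = (-1)^(0+1) * minor(0,1) = -13
Entry delta = 3 - -5 = 8
Det delta = 8 * -13 = -104
New det = 166 + -104 = 62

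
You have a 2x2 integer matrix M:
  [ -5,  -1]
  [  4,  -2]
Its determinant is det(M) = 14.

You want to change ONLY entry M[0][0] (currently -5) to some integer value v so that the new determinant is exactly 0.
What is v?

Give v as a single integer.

det is linear in entry M[0][0]: det = old_det + (v - -5) * C_00
Cofactor C_00 = -2
Want det = 0: 14 + (v - -5) * -2 = 0
  (v - -5) = -14 / -2 = 7
  v = -5 + (7) = 2

Answer: 2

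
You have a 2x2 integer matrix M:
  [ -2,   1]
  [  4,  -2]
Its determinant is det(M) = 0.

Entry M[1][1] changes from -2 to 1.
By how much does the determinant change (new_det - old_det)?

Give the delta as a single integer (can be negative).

Answer: -6

Derivation:
Cofactor C_11 = -2
Entry delta = 1 - -2 = 3
Det delta = entry_delta * cofactor = 3 * -2 = -6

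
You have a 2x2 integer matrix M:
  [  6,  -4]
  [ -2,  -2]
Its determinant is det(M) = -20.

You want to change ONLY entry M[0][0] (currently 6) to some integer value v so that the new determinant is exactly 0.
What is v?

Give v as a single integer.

det is linear in entry M[0][0]: det = old_det + (v - 6) * C_00
Cofactor C_00 = -2
Want det = 0: -20 + (v - 6) * -2 = 0
  (v - 6) = 20 / -2 = -10
  v = 6 + (-10) = -4

Answer: -4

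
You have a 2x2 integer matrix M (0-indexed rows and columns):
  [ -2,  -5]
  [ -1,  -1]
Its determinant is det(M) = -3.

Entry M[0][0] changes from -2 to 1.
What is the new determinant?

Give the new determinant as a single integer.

Answer: -6

Derivation:
det is linear in row 0: changing M[0][0] by delta changes det by delta * cofactor(0,0).
Cofactor C_00 = (-1)^(0+0) * minor(0,0) = -1
Entry delta = 1 - -2 = 3
Det delta = 3 * -1 = -3
New det = -3 + -3 = -6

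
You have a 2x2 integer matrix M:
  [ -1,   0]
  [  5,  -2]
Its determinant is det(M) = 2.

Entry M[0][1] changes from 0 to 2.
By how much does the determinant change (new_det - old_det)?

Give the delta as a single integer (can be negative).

Answer: -10

Derivation:
Cofactor C_01 = -5
Entry delta = 2 - 0 = 2
Det delta = entry_delta * cofactor = 2 * -5 = -10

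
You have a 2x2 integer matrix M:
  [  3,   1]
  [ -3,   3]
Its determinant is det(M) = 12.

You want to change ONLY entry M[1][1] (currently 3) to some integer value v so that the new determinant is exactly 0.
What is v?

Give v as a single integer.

det is linear in entry M[1][1]: det = old_det + (v - 3) * C_11
Cofactor C_11 = 3
Want det = 0: 12 + (v - 3) * 3 = 0
  (v - 3) = -12 / 3 = -4
  v = 3 + (-4) = -1

Answer: -1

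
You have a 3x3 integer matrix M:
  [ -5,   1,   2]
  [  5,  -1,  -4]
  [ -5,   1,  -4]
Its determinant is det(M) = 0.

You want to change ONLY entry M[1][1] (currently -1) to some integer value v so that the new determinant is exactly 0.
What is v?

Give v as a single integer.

det is linear in entry M[1][1]: det = old_det + (v - -1) * C_11
Cofactor C_11 = 30
Want det = 0: 0 + (v - -1) * 30 = 0
  (v - -1) = 0 / 30 = 0
  v = -1 + (0) = -1

Answer: -1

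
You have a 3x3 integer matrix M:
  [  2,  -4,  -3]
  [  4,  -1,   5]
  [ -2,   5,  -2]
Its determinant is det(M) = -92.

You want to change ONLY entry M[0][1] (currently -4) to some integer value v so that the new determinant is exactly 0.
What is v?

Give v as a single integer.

det is linear in entry M[0][1]: det = old_det + (v - -4) * C_01
Cofactor C_01 = -2
Want det = 0: -92 + (v - -4) * -2 = 0
  (v - -4) = 92 / -2 = -46
  v = -4 + (-46) = -50

Answer: -50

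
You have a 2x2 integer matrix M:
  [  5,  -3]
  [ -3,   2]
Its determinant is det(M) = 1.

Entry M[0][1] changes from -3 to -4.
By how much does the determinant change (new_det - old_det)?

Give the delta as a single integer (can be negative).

Cofactor C_01 = 3
Entry delta = -4 - -3 = -1
Det delta = entry_delta * cofactor = -1 * 3 = -3

Answer: -3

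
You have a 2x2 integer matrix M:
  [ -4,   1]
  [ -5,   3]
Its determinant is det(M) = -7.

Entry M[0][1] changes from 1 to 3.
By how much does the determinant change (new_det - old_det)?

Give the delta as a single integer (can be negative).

Cofactor C_01 = 5
Entry delta = 3 - 1 = 2
Det delta = entry_delta * cofactor = 2 * 5 = 10

Answer: 10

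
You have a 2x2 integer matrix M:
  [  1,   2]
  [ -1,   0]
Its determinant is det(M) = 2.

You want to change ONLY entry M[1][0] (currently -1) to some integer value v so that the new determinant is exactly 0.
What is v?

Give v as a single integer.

det is linear in entry M[1][0]: det = old_det + (v - -1) * C_10
Cofactor C_10 = -2
Want det = 0: 2 + (v - -1) * -2 = 0
  (v - -1) = -2 / -2 = 1
  v = -1 + (1) = 0

Answer: 0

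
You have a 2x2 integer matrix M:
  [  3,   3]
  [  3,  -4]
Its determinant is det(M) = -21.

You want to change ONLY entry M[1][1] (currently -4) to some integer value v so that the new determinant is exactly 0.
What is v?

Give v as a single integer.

det is linear in entry M[1][1]: det = old_det + (v - -4) * C_11
Cofactor C_11 = 3
Want det = 0: -21 + (v - -4) * 3 = 0
  (v - -4) = 21 / 3 = 7
  v = -4 + (7) = 3

Answer: 3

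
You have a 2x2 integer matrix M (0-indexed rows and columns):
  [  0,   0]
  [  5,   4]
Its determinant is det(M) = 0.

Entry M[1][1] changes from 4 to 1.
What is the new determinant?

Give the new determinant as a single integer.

det is linear in row 1: changing M[1][1] by delta changes det by delta * cofactor(1,1).
Cofactor C_11 = (-1)^(1+1) * minor(1,1) = 0
Entry delta = 1 - 4 = -3
Det delta = -3 * 0 = 0
New det = 0 + 0 = 0

Answer: 0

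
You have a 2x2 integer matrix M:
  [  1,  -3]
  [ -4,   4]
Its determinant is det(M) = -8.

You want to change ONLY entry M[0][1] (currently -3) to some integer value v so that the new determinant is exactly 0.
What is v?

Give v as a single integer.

Answer: -1

Derivation:
det is linear in entry M[0][1]: det = old_det + (v - -3) * C_01
Cofactor C_01 = 4
Want det = 0: -8 + (v - -3) * 4 = 0
  (v - -3) = 8 / 4 = 2
  v = -3 + (2) = -1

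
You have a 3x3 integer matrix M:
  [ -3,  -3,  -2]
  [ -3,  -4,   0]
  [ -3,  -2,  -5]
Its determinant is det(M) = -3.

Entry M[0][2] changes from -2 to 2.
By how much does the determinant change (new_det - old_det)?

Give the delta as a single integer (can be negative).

Cofactor C_02 = -6
Entry delta = 2 - -2 = 4
Det delta = entry_delta * cofactor = 4 * -6 = -24

Answer: -24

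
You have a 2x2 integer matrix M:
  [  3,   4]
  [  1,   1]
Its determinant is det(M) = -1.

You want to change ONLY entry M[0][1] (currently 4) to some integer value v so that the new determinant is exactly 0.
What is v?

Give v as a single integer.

Answer: 3

Derivation:
det is linear in entry M[0][1]: det = old_det + (v - 4) * C_01
Cofactor C_01 = -1
Want det = 0: -1 + (v - 4) * -1 = 0
  (v - 4) = 1 / -1 = -1
  v = 4 + (-1) = 3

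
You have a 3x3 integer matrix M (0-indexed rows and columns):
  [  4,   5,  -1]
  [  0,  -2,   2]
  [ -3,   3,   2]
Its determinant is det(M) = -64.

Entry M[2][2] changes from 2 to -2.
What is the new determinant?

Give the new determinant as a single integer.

det is linear in row 2: changing M[2][2] by delta changes det by delta * cofactor(2,2).
Cofactor C_22 = (-1)^(2+2) * minor(2,2) = -8
Entry delta = -2 - 2 = -4
Det delta = -4 * -8 = 32
New det = -64 + 32 = -32

Answer: -32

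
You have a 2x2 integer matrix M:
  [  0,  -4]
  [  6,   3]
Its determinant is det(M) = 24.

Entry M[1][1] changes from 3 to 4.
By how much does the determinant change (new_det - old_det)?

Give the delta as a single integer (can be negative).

Answer: 0

Derivation:
Cofactor C_11 = 0
Entry delta = 4 - 3 = 1
Det delta = entry_delta * cofactor = 1 * 0 = 0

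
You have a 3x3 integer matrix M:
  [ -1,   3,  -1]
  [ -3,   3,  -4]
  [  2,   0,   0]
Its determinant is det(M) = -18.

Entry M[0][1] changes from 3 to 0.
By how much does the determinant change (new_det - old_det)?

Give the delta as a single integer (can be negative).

Answer: 24

Derivation:
Cofactor C_01 = -8
Entry delta = 0 - 3 = -3
Det delta = entry_delta * cofactor = -3 * -8 = 24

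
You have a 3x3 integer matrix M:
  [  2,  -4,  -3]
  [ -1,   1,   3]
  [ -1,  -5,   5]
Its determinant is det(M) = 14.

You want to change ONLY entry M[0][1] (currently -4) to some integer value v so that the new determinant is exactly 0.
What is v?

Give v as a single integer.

Answer: -11

Derivation:
det is linear in entry M[0][1]: det = old_det + (v - -4) * C_01
Cofactor C_01 = 2
Want det = 0: 14 + (v - -4) * 2 = 0
  (v - -4) = -14 / 2 = -7
  v = -4 + (-7) = -11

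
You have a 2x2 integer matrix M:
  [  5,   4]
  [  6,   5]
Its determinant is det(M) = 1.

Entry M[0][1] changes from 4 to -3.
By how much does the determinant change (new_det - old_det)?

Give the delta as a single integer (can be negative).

Answer: 42

Derivation:
Cofactor C_01 = -6
Entry delta = -3 - 4 = -7
Det delta = entry_delta * cofactor = -7 * -6 = 42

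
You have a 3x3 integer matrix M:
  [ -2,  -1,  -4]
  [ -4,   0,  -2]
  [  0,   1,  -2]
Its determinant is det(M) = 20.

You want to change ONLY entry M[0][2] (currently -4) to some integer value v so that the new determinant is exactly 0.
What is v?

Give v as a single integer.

Answer: 1

Derivation:
det is linear in entry M[0][2]: det = old_det + (v - -4) * C_02
Cofactor C_02 = -4
Want det = 0: 20 + (v - -4) * -4 = 0
  (v - -4) = -20 / -4 = 5
  v = -4 + (5) = 1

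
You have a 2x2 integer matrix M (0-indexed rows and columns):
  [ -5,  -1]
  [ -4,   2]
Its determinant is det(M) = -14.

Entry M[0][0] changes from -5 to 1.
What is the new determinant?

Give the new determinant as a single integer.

det is linear in row 0: changing M[0][0] by delta changes det by delta * cofactor(0,0).
Cofactor C_00 = (-1)^(0+0) * minor(0,0) = 2
Entry delta = 1 - -5 = 6
Det delta = 6 * 2 = 12
New det = -14 + 12 = -2

Answer: -2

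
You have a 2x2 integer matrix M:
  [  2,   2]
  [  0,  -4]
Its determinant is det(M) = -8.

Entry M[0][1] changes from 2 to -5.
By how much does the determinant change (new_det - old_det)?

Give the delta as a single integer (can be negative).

Answer: 0

Derivation:
Cofactor C_01 = 0
Entry delta = -5 - 2 = -7
Det delta = entry_delta * cofactor = -7 * 0 = 0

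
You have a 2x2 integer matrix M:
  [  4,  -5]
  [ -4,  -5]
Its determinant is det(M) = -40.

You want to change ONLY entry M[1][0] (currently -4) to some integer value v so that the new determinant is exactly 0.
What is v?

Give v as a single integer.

det is linear in entry M[1][0]: det = old_det + (v - -4) * C_10
Cofactor C_10 = 5
Want det = 0: -40 + (v - -4) * 5 = 0
  (v - -4) = 40 / 5 = 8
  v = -4 + (8) = 4

Answer: 4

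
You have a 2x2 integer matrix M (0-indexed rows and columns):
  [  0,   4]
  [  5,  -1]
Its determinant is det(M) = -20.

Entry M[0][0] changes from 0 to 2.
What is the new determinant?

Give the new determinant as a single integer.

Answer: -22

Derivation:
det is linear in row 0: changing M[0][0] by delta changes det by delta * cofactor(0,0).
Cofactor C_00 = (-1)^(0+0) * minor(0,0) = -1
Entry delta = 2 - 0 = 2
Det delta = 2 * -1 = -2
New det = -20 + -2 = -22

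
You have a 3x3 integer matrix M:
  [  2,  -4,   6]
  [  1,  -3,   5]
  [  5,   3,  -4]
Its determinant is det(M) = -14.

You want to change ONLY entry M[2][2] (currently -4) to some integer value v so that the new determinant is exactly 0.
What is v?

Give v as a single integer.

Answer: -11

Derivation:
det is linear in entry M[2][2]: det = old_det + (v - -4) * C_22
Cofactor C_22 = -2
Want det = 0: -14 + (v - -4) * -2 = 0
  (v - -4) = 14 / -2 = -7
  v = -4 + (-7) = -11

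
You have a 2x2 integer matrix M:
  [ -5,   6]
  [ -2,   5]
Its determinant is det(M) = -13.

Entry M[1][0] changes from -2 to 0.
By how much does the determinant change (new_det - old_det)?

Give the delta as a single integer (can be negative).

Answer: -12

Derivation:
Cofactor C_10 = -6
Entry delta = 0 - -2 = 2
Det delta = entry_delta * cofactor = 2 * -6 = -12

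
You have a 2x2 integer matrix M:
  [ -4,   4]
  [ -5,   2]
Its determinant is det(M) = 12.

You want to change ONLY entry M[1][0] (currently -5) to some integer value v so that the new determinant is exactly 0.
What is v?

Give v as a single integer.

Answer: -2

Derivation:
det is linear in entry M[1][0]: det = old_det + (v - -5) * C_10
Cofactor C_10 = -4
Want det = 0: 12 + (v - -5) * -4 = 0
  (v - -5) = -12 / -4 = 3
  v = -5 + (3) = -2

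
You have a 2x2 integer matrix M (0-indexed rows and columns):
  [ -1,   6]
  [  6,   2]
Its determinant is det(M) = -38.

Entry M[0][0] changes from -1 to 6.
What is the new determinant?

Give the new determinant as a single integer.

Answer: -24

Derivation:
det is linear in row 0: changing M[0][0] by delta changes det by delta * cofactor(0,0).
Cofactor C_00 = (-1)^(0+0) * minor(0,0) = 2
Entry delta = 6 - -1 = 7
Det delta = 7 * 2 = 14
New det = -38 + 14 = -24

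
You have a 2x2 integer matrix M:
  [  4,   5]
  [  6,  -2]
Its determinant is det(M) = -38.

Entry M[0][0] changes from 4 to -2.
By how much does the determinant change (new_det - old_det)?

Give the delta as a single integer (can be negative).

Cofactor C_00 = -2
Entry delta = -2 - 4 = -6
Det delta = entry_delta * cofactor = -6 * -2 = 12

Answer: 12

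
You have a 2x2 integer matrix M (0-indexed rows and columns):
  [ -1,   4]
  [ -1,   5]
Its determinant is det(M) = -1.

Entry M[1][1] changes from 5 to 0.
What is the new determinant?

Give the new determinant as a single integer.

det is linear in row 1: changing M[1][1] by delta changes det by delta * cofactor(1,1).
Cofactor C_11 = (-1)^(1+1) * minor(1,1) = -1
Entry delta = 0 - 5 = -5
Det delta = -5 * -1 = 5
New det = -1 + 5 = 4

Answer: 4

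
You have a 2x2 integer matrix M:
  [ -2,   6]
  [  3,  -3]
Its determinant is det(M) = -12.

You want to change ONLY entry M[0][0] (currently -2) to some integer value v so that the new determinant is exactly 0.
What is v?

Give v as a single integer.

det is linear in entry M[0][0]: det = old_det + (v - -2) * C_00
Cofactor C_00 = -3
Want det = 0: -12 + (v - -2) * -3 = 0
  (v - -2) = 12 / -3 = -4
  v = -2 + (-4) = -6

Answer: -6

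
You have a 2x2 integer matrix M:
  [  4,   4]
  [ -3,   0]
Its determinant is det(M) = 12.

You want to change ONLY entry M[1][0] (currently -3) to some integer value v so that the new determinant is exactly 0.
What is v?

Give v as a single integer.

det is linear in entry M[1][0]: det = old_det + (v - -3) * C_10
Cofactor C_10 = -4
Want det = 0: 12 + (v - -3) * -4 = 0
  (v - -3) = -12 / -4 = 3
  v = -3 + (3) = 0

Answer: 0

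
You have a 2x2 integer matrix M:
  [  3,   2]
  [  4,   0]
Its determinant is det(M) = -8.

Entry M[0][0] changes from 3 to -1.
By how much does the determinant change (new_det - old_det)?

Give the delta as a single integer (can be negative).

Cofactor C_00 = 0
Entry delta = -1 - 3 = -4
Det delta = entry_delta * cofactor = -4 * 0 = 0

Answer: 0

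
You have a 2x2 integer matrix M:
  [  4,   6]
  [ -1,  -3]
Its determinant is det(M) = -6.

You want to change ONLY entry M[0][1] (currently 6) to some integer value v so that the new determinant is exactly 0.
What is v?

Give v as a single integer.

Answer: 12

Derivation:
det is linear in entry M[0][1]: det = old_det + (v - 6) * C_01
Cofactor C_01 = 1
Want det = 0: -6 + (v - 6) * 1 = 0
  (v - 6) = 6 / 1 = 6
  v = 6 + (6) = 12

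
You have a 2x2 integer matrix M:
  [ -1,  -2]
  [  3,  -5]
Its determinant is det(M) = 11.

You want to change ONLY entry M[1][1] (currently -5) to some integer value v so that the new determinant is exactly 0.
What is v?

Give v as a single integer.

Answer: 6

Derivation:
det is linear in entry M[1][1]: det = old_det + (v - -5) * C_11
Cofactor C_11 = -1
Want det = 0: 11 + (v - -5) * -1 = 0
  (v - -5) = -11 / -1 = 11
  v = -5 + (11) = 6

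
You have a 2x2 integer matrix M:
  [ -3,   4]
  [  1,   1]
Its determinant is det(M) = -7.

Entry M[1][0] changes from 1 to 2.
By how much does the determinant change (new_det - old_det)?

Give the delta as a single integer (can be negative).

Answer: -4

Derivation:
Cofactor C_10 = -4
Entry delta = 2 - 1 = 1
Det delta = entry_delta * cofactor = 1 * -4 = -4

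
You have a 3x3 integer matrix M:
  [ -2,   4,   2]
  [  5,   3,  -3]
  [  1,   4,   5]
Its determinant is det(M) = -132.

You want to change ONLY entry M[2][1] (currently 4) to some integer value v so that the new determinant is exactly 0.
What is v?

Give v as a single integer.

det is linear in entry M[2][1]: det = old_det + (v - 4) * C_21
Cofactor C_21 = 4
Want det = 0: -132 + (v - 4) * 4 = 0
  (v - 4) = 132 / 4 = 33
  v = 4 + (33) = 37

Answer: 37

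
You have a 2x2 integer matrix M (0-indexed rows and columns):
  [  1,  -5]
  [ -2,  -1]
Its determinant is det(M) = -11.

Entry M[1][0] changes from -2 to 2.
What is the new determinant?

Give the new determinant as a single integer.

det is linear in row 1: changing M[1][0] by delta changes det by delta * cofactor(1,0).
Cofactor C_10 = (-1)^(1+0) * minor(1,0) = 5
Entry delta = 2 - -2 = 4
Det delta = 4 * 5 = 20
New det = -11 + 20 = 9

Answer: 9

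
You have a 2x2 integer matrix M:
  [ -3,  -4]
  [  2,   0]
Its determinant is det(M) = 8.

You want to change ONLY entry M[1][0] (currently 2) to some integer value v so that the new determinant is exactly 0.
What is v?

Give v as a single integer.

Answer: 0

Derivation:
det is linear in entry M[1][0]: det = old_det + (v - 2) * C_10
Cofactor C_10 = 4
Want det = 0: 8 + (v - 2) * 4 = 0
  (v - 2) = -8 / 4 = -2
  v = 2 + (-2) = 0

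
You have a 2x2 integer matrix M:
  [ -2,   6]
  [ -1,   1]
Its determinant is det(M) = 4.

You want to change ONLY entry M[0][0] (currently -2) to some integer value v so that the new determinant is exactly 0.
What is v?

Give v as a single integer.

Answer: -6

Derivation:
det is linear in entry M[0][0]: det = old_det + (v - -2) * C_00
Cofactor C_00 = 1
Want det = 0: 4 + (v - -2) * 1 = 0
  (v - -2) = -4 / 1 = -4
  v = -2 + (-4) = -6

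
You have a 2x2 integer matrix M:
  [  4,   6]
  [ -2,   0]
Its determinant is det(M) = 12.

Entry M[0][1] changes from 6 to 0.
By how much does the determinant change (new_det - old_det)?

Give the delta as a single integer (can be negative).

Answer: -12

Derivation:
Cofactor C_01 = 2
Entry delta = 0 - 6 = -6
Det delta = entry_delta * cofactor = -6 * 2 = -12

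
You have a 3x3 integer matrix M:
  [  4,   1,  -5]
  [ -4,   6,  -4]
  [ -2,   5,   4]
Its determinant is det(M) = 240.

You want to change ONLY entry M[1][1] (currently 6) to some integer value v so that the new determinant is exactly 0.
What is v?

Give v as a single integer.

Answer: -34

Derivation:
det is linear in entry M[1][1]: det = old_det + (v - 6) * C_11
Cofactor C_11 = 6
Want det = 0: 240 + (v - 6) * 6 = 0
  (v - 6) = -240 / 6 = -40
  v = 6 + (-40) = -34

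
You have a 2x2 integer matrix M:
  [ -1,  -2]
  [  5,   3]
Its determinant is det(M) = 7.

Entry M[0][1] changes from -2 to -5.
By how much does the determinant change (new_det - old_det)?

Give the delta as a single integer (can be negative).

Cofactor C_01 = -5
Entry delta = -5 - -2 = -3
Det delta = entry_delta * cofactor = -3 * -5 = 15

Answer: 15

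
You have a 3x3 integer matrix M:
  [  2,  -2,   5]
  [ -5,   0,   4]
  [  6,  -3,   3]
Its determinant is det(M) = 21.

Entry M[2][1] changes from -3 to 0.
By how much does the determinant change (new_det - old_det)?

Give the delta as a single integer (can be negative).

Cofactor C_21 = -33
Entry delta = 0 - -3 = 3
Det delta = entry_delta * cofactor = 3 * -33 = -99

Answer: -99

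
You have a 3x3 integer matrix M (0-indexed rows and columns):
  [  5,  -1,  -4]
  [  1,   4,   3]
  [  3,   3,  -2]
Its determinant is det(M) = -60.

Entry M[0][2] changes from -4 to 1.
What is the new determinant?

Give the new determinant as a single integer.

det is linear in row 0: changing M[0][2] by delta changes det by delta * cofactor(0,2).
Cofactor C_02 = (-1)^(0+2) * minor(0,2) = -9
Entry delta = 1 - -4 = 5
Det delta = 5 * -9 = -45
New det = -60 + -45 = -105

Answer: -105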